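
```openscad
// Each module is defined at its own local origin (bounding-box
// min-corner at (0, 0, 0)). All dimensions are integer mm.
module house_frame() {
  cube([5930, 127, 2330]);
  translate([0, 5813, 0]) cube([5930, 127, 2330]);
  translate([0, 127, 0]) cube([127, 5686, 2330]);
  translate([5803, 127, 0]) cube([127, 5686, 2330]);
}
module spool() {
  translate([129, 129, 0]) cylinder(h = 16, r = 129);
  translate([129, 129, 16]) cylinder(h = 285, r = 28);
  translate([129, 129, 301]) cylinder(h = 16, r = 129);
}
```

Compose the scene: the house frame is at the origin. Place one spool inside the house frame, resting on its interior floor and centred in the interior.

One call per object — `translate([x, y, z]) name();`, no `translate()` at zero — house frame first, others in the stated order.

house_frame();
translate([2836, 2841, 0]) spool();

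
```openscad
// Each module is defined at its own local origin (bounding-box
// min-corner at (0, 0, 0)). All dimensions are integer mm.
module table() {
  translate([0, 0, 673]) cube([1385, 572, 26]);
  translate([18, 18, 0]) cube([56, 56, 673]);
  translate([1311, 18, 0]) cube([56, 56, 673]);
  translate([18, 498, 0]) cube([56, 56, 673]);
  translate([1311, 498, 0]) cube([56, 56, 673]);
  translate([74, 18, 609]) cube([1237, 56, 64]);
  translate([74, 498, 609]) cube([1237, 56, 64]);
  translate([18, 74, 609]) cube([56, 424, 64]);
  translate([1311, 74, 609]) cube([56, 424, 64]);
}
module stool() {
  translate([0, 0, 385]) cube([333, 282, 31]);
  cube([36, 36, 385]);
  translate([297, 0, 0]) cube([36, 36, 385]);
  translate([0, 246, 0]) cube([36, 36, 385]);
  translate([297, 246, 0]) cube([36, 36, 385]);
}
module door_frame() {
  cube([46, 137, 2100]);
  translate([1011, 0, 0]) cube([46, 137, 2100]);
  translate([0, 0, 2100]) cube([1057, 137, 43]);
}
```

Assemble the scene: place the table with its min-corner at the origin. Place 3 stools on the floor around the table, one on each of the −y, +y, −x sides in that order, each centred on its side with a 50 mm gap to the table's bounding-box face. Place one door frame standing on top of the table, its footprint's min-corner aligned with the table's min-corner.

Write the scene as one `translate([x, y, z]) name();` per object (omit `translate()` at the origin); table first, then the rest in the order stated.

table();
translate([526, -332, 0]) stool();
translate([526, 622, 0]) stool();
translate([-383, 145, 0]) stool();
translate([0, 0, 699]) door_frame();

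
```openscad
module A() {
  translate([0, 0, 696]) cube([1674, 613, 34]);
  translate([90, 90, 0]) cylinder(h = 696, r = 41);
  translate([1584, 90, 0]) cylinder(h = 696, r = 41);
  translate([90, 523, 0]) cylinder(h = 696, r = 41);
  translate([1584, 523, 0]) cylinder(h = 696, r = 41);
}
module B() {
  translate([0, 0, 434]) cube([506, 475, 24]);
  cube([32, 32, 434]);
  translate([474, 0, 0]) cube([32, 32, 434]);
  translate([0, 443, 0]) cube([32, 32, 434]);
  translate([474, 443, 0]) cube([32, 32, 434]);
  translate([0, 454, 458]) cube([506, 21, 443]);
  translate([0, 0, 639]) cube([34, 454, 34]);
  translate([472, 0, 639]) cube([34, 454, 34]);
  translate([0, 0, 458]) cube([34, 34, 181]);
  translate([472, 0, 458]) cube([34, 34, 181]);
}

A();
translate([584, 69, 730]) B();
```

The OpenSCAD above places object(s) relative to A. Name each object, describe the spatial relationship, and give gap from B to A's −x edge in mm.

The chair's min-x is at 584; the table's min-x is 0; gap = 584 mm.

A is a table. B is a chair. The chair is on top of the table, centred. The gap from the chair to the table's −x edge is 584 mm.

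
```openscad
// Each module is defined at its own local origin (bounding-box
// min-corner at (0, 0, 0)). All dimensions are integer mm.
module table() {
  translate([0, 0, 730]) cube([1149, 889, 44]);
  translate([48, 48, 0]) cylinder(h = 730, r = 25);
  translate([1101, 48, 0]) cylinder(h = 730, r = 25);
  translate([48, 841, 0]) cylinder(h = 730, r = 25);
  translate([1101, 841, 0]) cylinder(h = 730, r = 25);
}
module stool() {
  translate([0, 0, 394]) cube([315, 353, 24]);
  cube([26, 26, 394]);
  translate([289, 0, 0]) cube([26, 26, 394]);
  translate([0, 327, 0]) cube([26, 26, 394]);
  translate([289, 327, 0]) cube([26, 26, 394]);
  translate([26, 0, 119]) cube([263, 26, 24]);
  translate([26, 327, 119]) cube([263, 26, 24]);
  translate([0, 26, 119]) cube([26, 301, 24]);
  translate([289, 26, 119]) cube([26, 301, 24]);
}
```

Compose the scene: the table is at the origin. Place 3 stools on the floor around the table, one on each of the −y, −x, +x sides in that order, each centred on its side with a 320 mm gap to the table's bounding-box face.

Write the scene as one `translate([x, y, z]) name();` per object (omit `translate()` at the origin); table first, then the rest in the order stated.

table();
translate([417, -673, 0]) stool();
translate([-635, 268, 0]) stool();
translate([1469, 268, 0]) stool();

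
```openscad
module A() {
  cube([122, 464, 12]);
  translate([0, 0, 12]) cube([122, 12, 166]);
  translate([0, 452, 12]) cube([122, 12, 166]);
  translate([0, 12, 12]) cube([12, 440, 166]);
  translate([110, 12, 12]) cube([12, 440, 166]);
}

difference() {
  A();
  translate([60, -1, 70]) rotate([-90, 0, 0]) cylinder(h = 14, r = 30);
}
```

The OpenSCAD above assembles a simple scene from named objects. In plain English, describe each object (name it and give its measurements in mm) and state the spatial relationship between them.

A is an open storage box with external size 122×464×178 mm and wall thickness 12 mm (the base is also 12 mm thick). The base covers the whole footprint; the four walls stand on the base, with the y-facing walls full-width and the x-facing walls fitting between their inner faces.

The open box has a circular hole of radius 30 mm through its front wall, centred at (x = 60, z = 70).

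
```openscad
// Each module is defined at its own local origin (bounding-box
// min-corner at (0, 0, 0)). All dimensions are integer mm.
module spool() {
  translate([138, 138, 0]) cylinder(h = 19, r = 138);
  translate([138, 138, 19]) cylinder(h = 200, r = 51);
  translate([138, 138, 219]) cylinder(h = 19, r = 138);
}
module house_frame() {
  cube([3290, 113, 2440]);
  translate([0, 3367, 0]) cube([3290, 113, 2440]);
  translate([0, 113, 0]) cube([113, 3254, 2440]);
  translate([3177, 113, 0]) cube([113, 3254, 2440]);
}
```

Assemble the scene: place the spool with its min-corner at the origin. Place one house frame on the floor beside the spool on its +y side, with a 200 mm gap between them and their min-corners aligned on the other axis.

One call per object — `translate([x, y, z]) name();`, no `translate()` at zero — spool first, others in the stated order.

spool();
translate([0, 476, 0]) house_frame();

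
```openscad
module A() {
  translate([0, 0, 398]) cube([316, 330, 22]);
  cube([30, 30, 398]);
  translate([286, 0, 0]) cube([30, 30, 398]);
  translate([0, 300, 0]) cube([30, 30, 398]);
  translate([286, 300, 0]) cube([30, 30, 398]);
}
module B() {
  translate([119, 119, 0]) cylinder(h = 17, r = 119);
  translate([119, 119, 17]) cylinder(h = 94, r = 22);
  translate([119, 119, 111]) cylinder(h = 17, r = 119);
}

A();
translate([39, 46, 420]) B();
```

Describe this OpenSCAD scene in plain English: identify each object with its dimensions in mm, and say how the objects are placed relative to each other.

A is a simple wooden stool: a rectangular seat 316 mm (x) by 330 mm (y), 22 mm thick, top face at z = 420 mm, on four square legs, each 30×30 mm in cross-section. The legs rest on z = 0, each flush with a corner of the seat.

B is a spool: two coaxial disc flanges of radius 119 mm and thickness 17 mm, joined by a core cylinder of radius 22 mm and height 94 mm. The lower flange rests on z = 0 and the three cylinders share a vertical axis.

The spool is on top of the stool, centred.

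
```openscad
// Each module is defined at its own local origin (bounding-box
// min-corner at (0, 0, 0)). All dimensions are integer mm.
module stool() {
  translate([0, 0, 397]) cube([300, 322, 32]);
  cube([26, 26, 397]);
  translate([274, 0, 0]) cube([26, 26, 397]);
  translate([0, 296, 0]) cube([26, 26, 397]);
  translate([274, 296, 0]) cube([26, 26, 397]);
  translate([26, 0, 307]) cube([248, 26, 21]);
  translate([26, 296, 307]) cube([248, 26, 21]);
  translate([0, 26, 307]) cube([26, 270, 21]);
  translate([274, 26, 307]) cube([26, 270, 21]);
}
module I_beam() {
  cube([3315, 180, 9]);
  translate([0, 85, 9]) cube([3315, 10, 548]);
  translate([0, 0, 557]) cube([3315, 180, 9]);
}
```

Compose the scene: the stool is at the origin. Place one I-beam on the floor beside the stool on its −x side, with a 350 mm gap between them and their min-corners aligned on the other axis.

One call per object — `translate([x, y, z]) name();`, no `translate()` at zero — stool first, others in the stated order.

stool();
translate([-3665, 0, 0]) I_beam();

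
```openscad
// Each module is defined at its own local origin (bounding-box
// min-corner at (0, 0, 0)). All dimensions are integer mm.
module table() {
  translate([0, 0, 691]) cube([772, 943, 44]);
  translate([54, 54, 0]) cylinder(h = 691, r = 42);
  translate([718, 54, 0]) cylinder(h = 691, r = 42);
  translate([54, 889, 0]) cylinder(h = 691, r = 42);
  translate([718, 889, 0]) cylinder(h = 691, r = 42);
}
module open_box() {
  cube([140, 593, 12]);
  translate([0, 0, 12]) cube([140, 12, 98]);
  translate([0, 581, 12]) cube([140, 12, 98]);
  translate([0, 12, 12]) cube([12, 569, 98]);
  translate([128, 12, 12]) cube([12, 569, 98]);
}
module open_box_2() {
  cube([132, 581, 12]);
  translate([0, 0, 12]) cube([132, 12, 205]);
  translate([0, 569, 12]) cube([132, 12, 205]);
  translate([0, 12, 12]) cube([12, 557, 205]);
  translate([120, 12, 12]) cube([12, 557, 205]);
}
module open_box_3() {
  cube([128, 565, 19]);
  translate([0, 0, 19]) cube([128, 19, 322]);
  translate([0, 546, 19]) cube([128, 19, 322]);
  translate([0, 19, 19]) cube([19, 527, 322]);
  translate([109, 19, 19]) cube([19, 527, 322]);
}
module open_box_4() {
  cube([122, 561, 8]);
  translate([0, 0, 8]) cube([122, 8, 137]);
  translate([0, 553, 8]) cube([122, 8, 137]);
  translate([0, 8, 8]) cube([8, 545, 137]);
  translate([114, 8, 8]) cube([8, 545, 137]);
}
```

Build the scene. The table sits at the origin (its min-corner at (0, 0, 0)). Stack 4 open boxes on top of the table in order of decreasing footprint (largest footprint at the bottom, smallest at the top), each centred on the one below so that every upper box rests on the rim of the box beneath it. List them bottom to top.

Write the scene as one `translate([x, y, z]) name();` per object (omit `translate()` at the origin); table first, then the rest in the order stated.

table();
translate([316, 175, 735]) open_box();
translate([320, 181, 845]) open_box_2();
translate([322, 189, 1062]) open_box_3();
translate([325, 191, 1403]) open_box_4();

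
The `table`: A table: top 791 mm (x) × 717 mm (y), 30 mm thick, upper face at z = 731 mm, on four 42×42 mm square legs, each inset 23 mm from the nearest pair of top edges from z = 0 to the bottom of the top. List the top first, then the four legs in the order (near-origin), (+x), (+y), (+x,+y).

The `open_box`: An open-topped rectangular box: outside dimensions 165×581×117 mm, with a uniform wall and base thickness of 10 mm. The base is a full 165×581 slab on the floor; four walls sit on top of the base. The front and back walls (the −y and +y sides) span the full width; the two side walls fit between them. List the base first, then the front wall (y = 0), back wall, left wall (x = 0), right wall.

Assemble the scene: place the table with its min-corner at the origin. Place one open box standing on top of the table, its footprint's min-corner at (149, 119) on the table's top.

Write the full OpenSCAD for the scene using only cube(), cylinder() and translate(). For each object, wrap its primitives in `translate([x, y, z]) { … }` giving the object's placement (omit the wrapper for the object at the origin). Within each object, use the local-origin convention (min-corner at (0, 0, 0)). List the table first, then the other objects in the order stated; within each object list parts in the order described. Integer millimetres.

translate([0, 0, 701]) cube([791, 717, 30]);
translate([23, 23, 0]) cube([42, 42, 701]);
translate([726, 23, 0]) cube([42, 42, 701]);
translate([23, 652, 0]) cube([42, 42, 701]);
translate([726, 652, 0]) cube([42, 42, 701]);
translate([149, 119, 731]) {
  cube([165, 581, 10]);
  translate([0, 0, 10]) cube([165, 10, 107]);
  translate([0, 571, 10]) cube([165, 10, 107]);
  translate([0, 10, 10]) cube([10, 561, 107]);
  translate([155, 10, 10]) cube([10, 561, 107]);
}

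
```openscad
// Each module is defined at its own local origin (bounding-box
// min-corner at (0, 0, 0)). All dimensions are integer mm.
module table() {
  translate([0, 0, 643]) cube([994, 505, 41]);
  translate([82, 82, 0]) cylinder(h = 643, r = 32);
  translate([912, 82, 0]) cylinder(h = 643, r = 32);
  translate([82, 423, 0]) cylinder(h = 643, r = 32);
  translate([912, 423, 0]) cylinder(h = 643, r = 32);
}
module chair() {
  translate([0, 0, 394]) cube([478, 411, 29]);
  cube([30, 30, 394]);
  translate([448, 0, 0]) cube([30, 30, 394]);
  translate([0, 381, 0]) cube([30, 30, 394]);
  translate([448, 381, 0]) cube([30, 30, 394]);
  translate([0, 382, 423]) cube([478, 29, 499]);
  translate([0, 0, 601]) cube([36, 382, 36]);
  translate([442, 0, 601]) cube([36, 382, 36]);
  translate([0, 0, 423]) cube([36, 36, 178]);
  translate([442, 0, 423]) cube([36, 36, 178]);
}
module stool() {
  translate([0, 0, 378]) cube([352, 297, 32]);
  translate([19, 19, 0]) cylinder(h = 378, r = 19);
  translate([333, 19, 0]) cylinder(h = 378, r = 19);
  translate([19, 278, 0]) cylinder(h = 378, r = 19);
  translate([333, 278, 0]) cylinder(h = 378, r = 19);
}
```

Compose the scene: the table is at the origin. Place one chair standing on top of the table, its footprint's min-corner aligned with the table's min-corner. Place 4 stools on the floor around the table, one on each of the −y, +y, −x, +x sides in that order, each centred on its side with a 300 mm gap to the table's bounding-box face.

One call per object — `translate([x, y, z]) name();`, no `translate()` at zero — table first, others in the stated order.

table();
translate([0, 0, 684]) chair();
translate([321, -597, 0]) stool();
translate([321, 805, 0]) stool();
translate([-652, 104, 0]) stool();
translate([1294, 104, 0]) stool();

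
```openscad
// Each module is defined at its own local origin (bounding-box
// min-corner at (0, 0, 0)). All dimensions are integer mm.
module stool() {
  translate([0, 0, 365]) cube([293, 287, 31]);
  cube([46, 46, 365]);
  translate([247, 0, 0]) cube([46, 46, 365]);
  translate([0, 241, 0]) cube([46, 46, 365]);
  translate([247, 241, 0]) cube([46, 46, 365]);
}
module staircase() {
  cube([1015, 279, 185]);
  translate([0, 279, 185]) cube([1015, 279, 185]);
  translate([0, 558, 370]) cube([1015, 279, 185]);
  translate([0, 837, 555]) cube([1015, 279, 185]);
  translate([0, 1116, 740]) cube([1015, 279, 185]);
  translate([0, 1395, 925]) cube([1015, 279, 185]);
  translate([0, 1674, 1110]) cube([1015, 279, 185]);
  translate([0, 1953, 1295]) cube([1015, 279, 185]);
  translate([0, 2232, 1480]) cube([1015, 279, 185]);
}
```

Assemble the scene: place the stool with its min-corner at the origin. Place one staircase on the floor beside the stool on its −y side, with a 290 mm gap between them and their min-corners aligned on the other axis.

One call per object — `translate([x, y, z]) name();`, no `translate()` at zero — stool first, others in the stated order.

stool();
translate([0, -2801, 0]) staircase();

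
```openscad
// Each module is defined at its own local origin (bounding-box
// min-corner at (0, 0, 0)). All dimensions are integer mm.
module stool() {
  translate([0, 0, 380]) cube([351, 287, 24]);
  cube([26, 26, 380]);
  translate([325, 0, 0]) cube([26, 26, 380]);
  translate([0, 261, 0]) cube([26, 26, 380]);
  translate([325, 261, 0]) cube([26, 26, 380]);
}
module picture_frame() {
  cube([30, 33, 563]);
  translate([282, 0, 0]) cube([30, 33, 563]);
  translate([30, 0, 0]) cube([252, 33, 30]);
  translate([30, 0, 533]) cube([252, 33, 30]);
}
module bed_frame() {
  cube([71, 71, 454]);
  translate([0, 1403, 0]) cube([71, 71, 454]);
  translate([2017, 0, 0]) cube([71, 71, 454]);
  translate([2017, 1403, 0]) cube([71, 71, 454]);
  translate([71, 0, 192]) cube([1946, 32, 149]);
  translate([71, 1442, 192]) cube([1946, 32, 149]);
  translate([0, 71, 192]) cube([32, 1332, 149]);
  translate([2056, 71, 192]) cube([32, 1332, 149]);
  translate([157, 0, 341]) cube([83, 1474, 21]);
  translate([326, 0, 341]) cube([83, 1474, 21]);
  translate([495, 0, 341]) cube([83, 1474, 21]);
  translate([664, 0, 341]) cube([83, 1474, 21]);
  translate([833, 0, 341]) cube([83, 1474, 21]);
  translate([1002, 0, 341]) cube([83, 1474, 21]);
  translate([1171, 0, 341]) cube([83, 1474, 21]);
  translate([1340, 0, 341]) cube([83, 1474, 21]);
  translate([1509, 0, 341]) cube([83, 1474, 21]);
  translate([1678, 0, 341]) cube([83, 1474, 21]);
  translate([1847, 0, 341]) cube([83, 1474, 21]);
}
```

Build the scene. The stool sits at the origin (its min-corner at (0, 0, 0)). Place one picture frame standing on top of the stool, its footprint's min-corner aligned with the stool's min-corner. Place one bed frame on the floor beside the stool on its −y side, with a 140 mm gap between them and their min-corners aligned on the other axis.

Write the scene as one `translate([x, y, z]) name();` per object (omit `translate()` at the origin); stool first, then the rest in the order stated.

stool();
translate([0, 0, 404]) picture_frame();
translate([0, -1614, 0]) bed_frame();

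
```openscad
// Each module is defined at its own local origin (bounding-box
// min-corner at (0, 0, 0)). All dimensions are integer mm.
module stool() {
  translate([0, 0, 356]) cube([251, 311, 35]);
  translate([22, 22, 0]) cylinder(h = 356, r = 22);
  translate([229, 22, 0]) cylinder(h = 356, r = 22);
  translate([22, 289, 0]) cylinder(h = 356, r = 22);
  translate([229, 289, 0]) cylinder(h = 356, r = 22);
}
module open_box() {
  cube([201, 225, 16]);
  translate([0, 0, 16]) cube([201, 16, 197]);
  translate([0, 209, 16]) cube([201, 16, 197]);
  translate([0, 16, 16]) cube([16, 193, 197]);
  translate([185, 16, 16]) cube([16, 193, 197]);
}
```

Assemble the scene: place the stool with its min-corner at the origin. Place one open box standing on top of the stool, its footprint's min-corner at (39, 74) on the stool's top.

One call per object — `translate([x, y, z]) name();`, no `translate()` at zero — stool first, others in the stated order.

stool();
translate([39, 74, 391]) open_box();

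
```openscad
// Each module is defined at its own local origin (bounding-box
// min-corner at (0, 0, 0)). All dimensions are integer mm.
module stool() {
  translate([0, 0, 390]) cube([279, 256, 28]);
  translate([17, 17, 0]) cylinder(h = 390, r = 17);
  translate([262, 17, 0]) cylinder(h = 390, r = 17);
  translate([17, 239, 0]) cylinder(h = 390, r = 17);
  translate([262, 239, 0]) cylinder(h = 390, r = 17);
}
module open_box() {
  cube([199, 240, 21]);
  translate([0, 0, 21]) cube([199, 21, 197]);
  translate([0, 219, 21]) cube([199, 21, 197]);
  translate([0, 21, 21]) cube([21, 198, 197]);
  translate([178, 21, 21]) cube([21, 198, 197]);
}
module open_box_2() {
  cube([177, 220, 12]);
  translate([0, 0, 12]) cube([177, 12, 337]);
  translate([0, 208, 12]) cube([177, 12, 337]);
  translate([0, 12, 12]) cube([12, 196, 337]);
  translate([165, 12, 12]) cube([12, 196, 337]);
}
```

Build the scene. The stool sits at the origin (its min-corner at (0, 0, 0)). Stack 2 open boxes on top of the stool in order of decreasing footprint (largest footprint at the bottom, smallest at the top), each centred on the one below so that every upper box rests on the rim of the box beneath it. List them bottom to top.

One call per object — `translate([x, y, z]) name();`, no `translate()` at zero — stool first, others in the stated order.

stool();
translate([40, 8, 418]) open_box();
translate([51, 18, 636]) open_box_2();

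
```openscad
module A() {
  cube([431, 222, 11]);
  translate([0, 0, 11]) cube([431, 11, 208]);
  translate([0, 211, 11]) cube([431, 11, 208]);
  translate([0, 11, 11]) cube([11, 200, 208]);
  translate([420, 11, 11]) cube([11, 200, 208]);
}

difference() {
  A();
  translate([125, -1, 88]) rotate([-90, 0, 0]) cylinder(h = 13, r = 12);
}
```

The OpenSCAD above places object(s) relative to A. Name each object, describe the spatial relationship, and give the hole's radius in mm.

A is an open box. The open box has a circular hole through its front wall. The hole's radius is 12 mm.

The subtracted cylinder has r = 12 mm.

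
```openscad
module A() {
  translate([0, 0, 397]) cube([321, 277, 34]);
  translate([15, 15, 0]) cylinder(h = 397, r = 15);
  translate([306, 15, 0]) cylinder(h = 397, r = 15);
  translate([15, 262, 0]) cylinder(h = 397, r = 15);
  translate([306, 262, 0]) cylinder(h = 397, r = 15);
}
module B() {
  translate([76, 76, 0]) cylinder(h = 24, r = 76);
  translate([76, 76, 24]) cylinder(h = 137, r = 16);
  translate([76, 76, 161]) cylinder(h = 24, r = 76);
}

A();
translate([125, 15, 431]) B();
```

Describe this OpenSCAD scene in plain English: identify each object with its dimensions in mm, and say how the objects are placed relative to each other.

A is a four-legged stool. The seat is a 321×277×34 mm slab whose top surface is at z = 431 mm; four round legs, each 30 mm in diameter, run from the floor (z = 0) to the underside of the seat, each leg's axis is inset half a diameter from the nearest pair of seat edges (so the leg's bounding box is flush with the corner).

B is a spool: two coaxial disc flanges of radius 76 mm and thickness 24 mm, joined by a core cylinder of radius 16 mm and height 137 mm. The lower flange rests on z = 0 and the three cylinders share a vertical axis.

The spool is on top of the stool.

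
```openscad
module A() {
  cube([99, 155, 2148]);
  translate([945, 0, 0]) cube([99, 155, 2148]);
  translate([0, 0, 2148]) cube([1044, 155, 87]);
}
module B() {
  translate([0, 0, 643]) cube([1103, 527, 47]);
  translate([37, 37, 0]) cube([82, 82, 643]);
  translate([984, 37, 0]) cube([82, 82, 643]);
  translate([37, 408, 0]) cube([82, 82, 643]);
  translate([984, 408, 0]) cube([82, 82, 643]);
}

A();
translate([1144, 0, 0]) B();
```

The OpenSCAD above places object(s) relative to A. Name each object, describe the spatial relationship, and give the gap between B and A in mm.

The table's nearest face is 100 mm from the door frame's +x face.

A is a door frame. B is a table. The table is on the floor beside the door frame on its +x side. The gap between the table and the door frame is 100 mm.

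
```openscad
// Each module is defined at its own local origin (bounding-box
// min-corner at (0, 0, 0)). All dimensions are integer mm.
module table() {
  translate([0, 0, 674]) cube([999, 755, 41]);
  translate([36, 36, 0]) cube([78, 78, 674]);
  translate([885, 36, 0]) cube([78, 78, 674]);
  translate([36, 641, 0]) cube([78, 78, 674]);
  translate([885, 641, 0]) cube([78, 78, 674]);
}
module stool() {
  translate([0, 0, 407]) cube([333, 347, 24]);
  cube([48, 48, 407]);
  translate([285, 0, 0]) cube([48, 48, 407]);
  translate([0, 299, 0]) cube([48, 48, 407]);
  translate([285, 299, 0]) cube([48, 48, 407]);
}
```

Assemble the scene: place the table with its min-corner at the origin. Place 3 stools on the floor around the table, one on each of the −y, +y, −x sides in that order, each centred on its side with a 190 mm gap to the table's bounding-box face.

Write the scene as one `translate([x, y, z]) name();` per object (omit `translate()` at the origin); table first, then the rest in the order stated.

table();
translate([333, -537, 0]) stool();
translate([333, 945, 0]) stool();
translate([-523, 204, 0]) stool();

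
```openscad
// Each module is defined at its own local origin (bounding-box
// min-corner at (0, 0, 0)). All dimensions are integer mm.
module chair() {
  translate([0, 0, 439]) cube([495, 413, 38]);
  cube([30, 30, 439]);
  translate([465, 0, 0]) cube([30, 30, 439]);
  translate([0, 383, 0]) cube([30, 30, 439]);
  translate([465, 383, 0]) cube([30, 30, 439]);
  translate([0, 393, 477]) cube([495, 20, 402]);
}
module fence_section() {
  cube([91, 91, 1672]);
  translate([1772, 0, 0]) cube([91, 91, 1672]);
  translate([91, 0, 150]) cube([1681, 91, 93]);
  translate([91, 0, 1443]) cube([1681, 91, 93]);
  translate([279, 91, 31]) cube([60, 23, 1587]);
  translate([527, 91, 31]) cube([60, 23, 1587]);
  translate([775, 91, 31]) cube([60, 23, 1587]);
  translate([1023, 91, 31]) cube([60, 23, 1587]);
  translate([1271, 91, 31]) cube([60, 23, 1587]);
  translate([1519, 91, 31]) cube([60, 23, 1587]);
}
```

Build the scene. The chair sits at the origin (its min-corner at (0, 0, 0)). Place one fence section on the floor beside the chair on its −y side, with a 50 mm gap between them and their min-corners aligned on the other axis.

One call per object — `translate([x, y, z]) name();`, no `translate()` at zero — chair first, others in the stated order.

chair();
translate([0, -164, 0]) fence_section();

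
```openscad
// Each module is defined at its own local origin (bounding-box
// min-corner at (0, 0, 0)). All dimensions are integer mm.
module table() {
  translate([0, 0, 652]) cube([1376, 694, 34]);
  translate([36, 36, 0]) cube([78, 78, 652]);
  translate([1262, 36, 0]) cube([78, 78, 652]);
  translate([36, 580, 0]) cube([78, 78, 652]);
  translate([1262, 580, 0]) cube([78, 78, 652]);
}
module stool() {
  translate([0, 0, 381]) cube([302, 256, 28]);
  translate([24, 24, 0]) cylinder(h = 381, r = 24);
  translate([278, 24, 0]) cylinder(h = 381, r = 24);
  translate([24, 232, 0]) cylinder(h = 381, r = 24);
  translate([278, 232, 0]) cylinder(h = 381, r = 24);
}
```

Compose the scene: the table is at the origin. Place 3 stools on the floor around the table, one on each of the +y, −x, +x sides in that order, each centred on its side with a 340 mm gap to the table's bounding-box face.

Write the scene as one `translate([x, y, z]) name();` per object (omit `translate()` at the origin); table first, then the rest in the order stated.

table();
translate([537, 1034, 0]) stool();
translate([-642, 219, 0]) stool();
translate([1716, 219, 0]) stool();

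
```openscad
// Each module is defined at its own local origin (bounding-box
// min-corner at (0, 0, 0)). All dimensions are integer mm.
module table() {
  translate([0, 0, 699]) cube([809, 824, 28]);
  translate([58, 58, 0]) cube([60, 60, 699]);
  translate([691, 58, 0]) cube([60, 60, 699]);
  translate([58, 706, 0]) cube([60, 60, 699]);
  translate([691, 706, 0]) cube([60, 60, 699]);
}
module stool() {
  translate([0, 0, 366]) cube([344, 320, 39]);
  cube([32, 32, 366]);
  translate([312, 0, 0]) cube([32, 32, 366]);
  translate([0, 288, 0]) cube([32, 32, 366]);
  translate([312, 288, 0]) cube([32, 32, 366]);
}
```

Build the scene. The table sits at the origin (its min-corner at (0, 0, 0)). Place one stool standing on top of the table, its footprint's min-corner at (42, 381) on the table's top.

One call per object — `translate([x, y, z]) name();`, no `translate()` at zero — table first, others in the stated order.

table();
translate([42, 381, 727]) stool();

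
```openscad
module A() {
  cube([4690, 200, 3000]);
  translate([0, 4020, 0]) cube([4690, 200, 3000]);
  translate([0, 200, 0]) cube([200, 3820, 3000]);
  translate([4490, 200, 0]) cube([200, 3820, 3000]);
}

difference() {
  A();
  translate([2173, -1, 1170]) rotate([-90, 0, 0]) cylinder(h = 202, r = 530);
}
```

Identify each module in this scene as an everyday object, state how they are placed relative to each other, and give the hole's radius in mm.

The subtracted cylinder has r = 530 mm.

A is a house frame. The house frame has a circular hole through its front wall. The hole's radius is 530 mm.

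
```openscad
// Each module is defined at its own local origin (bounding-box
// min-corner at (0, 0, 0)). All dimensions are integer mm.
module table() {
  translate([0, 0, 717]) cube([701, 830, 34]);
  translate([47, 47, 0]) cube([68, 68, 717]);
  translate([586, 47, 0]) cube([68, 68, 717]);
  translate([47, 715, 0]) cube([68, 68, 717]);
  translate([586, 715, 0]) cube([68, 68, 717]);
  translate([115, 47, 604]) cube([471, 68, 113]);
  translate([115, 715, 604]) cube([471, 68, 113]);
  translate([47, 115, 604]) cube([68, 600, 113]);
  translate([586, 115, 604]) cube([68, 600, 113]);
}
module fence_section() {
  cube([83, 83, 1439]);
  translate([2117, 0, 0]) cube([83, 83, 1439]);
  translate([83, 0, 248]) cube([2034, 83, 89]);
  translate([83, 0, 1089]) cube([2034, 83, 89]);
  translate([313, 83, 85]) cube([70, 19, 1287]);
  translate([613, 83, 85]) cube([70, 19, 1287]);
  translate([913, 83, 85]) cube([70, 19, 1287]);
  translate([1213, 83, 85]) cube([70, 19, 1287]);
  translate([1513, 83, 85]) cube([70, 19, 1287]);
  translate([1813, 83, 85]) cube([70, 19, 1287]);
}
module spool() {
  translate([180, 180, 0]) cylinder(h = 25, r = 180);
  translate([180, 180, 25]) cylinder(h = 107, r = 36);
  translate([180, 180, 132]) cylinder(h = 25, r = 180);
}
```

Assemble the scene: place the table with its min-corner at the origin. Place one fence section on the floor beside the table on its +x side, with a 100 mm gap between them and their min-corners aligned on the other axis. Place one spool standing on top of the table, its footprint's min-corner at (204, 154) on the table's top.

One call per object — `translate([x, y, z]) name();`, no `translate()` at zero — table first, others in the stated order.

table();
translate([801, 0, 0]) fence_section();
translate([204, 154, 751]) spool();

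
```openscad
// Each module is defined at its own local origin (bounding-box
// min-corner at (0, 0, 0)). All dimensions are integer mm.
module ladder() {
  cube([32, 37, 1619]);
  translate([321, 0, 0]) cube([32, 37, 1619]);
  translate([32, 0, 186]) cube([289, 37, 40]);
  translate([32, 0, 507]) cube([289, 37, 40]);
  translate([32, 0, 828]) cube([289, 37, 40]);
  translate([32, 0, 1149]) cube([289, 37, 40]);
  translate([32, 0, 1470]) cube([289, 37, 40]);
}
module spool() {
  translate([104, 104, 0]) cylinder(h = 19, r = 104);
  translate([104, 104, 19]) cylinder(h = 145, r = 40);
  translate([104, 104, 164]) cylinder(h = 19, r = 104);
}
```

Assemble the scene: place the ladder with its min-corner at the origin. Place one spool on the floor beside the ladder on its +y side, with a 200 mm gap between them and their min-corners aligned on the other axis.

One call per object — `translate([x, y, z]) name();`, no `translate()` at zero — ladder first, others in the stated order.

ladder();
translate([0, 237, 0]) spool();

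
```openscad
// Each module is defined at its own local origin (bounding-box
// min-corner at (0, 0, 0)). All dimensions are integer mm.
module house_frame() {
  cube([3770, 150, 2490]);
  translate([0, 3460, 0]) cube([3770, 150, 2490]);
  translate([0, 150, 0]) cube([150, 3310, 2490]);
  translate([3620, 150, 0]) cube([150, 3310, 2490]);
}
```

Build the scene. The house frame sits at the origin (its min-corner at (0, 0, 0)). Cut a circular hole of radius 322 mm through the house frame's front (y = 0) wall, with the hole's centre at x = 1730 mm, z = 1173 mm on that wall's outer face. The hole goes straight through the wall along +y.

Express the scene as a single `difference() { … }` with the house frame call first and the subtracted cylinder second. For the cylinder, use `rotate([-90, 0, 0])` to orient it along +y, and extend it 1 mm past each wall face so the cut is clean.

difference() {
  house_frame();
  translate([1730, -1, 1173]) rotate([-90, 0, 0]) cylinder(h = 152, r = 322);
}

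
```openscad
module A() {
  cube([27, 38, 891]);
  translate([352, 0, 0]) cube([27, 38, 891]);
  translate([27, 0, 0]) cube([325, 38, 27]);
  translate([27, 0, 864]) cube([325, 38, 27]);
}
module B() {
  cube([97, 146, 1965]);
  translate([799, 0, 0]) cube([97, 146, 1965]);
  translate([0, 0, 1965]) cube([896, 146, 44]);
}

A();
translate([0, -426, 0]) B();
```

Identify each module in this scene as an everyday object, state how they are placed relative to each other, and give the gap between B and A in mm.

A is a picture frame. B is a door frame. The door frame is on the floor beside the picture frame on its −y side. The gap between the door frame and the picture frame is 280 mm.

The door frame's nearest face is 280 mm from the picture frame's −y face.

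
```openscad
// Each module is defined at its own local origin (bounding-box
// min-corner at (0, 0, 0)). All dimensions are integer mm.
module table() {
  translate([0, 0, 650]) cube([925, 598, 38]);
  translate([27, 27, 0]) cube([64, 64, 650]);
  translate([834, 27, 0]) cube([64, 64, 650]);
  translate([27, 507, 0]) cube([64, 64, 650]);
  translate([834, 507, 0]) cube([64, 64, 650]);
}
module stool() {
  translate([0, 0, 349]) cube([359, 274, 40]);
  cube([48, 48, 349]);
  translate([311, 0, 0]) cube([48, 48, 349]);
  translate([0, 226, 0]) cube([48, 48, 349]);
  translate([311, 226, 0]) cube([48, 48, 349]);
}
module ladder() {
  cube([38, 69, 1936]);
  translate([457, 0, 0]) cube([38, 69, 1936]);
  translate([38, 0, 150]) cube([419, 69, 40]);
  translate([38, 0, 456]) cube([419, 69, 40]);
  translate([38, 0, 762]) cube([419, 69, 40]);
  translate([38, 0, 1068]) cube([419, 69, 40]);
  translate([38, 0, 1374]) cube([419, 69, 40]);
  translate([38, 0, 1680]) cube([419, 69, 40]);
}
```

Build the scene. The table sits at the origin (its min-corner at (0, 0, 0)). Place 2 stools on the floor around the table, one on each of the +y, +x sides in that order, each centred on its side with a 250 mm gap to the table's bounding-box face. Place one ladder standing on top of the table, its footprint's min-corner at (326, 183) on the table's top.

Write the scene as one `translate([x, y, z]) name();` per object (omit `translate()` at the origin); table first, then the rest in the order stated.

table();
translate([283, 848, 0]) stool();
translate([1175, 162, 0]) stool();
translate([326, 183, 688]) ladder();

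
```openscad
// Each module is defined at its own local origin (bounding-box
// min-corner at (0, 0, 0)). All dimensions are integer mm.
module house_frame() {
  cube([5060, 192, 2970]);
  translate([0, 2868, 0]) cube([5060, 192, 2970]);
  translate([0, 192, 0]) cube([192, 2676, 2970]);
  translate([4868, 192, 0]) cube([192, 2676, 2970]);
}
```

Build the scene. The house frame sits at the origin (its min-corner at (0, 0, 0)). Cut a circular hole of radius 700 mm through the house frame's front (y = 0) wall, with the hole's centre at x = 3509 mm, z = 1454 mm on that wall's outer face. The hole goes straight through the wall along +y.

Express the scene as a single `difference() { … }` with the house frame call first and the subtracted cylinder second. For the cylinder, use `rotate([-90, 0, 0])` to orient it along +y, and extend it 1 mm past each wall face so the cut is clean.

difference() {
  house_frame();
  translate([3509, -1, 1454]) rotate([-90, 0, 0]) cylinder(h = 194, r = 700);
}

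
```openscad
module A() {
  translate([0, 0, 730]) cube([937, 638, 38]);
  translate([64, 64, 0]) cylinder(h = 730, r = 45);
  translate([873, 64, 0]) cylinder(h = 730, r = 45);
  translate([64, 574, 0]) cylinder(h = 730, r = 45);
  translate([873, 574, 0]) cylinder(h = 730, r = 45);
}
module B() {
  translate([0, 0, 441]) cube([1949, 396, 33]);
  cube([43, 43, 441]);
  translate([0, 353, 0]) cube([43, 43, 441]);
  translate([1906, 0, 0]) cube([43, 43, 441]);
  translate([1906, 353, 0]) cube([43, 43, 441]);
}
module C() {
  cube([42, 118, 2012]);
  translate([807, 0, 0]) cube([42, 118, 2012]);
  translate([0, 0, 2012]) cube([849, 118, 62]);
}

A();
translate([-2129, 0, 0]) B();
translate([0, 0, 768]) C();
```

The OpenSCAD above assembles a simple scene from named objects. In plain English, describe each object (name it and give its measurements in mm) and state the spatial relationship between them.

A is a rectangular dining table. The top is 937×638×38 mm with its upper surface at z = 768 mm. It stands on four round legs of 90 mm diameter, each leg's bounding box inset 19 mm from the nearest pair of top edges, running from the floor to the underside of the top.

B is a bench: a 1949×396 mm seat slab, 33 mm thick, top at z = 474 mm, on four 43×43 mm square legs flush with the seat corners and standing on z = 0.

C is a rectangular door frame: two vertical jambs of 42×118 mm section, 2012 mm tall, with a clear opening 765 mm wide between their inner faces. A header 62 mm tall and 118 mm deep lies on top of the jambs and spans the full outside width.

The bench is on the floor beside the table on its −x side. The door frame is on top of the table.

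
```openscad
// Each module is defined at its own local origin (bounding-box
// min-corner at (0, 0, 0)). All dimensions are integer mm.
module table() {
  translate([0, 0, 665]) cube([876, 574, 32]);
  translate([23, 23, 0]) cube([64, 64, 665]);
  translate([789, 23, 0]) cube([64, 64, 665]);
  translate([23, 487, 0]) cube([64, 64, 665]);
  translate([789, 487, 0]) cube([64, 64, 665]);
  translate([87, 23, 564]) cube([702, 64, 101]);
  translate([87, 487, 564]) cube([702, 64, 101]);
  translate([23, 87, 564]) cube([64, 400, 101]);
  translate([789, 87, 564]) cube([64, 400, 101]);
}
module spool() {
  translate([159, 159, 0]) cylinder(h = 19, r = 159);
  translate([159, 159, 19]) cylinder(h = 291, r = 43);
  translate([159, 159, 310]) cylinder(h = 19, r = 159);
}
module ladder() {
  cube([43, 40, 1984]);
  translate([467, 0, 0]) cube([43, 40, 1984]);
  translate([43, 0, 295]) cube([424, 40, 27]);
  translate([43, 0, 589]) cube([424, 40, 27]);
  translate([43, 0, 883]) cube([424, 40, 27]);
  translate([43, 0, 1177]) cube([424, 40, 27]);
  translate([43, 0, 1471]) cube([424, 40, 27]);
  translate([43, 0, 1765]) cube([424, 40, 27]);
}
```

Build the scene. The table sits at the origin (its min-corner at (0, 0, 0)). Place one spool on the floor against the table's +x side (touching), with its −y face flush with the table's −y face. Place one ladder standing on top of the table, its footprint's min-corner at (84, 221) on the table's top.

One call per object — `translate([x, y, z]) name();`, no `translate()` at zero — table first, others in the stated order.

table();
translate([876, 0, 0]) spool();
translate([84, 221, 697]) ladder();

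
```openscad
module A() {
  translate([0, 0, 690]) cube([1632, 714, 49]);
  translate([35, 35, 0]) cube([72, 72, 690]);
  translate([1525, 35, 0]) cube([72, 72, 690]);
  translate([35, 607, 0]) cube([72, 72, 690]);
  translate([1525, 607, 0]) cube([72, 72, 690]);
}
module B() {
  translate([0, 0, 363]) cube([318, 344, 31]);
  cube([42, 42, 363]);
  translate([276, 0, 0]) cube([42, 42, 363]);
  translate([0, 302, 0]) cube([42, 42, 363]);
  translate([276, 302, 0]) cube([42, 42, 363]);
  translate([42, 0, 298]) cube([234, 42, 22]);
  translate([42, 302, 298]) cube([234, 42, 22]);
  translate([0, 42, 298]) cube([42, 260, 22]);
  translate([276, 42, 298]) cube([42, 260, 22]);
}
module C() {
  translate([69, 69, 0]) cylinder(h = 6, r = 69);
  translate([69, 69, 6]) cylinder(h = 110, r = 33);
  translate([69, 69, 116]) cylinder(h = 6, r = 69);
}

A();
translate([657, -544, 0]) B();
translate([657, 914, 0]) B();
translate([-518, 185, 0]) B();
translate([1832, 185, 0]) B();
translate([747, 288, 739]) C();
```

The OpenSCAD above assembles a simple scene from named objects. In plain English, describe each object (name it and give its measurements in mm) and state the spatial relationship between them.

A is a rectangular dining table. The top is 1632×714×49 mm with its upper surface at z = 739 mm. It stands on four 72×72 mm square legs, each inset 35 mm from the nearest pair of top edges, running from the floor to the underside of the top.

B is a four-legged stool. The seat is a 318×344×31 mm slab whose top surface is at z = 394 mm; four square legs, each 42×42 mm in cross-section, run from the floor (z = 0) to the underside of the seat, each flush with a corner of the seat. Four stretchers, 42 mm wide and 22 mm tall, connect adjacent legs with their undersides at z = 298 mm, each running between the inner faces of the legs it joins and aligned with the legs' outer faces on the other axis.

C is a spool: two coaxial disc flanges of radius 69 mm and thickness 6 mm, joined by a core cylinder of radius 33 mm and height 110 mm. The lower flange rests on z = 0 and the three cylinders share a vertical axis.

Four stools sit around the table at the −y, +y, −x, +x sides. The spool is on top of the table, centred.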